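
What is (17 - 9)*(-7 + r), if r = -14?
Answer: -168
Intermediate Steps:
(17 - 9)*(-7 + r) = (17 - 9)*(-7 - 14) = 8*(-21) = -168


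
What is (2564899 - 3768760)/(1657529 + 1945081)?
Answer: -401287/1200870 ≈ -0.33416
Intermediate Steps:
(2564899 - 3768760)/(1657529 + 1945081) = -1203861/3602610 = -1203861*1/3602610 = -401287/1200870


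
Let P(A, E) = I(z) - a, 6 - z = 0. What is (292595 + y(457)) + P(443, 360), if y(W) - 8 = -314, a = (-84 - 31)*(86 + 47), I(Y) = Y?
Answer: 307590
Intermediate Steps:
z = 6 (z = 6 - 1*0 = 6 + 0 = 6)
a = -15295 (a = -115*133 = -15295)
y(W) = -306 (y(W) = 8 - 314 = -306)
P(A, E) = 15301 (P(A, E) = 6 - 1*(-15295) = 6 + 15295 = 15301)
(292595 + y(457)) + P(443, 360) = (292595 - 306) + 15301 = 292289 + 15301 = 307590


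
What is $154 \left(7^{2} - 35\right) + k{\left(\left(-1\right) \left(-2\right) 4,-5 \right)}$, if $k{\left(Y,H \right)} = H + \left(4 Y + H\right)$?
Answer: $2178$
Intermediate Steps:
$k{\left(Y,H \right)} = 2 H + 4 Y$ ($k{\left(Y,H \right)} = H + \left(H + 4 Y\right) = 2 H + 4 Y$)
$154 \left(7^{2} - 35\right) + k{\left(\left(-1\right) \left(-2\right) 4,-5 \right)} = 154 \left(7^{2} - 35\right) + \left(2 \left(-5\right) + 4 \left(-1\right) \left(-2\right) 4\right) = 154 \left(49 - 35\right) - \left(10 - 4 \cdot 2 \cdot 4\right) = 154 \cdot 14 + \left(-10 + 4 \cdot 8\right) = 2156 + \left(-10 + 32\right) = 2156 + 22 = 2178$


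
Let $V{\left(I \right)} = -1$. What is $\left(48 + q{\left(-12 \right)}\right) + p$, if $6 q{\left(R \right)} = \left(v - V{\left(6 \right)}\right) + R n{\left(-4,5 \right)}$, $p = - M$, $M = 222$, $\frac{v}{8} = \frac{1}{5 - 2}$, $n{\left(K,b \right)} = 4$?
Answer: $- \frac{3265}{18} \approx -181.39$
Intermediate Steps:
$v = \frac{8}{3}$ ($v = \frac{8}{5 - 2} = \frac{8}{3} \approx 2.6667$)
$p = -222$ ($p = \left(-1\right) 222 = -222$)
$q{\left(R \right)} = \frac{11}{18} + \frac{2 R}{3}$ ($q{\left(R \right)} = \frac{\left(\frac{8}{3} - -1\right) + R 4}{6} = \frac{\left(\frac{8}{3} + 1\right) + 4 R}{6} = \frac{\frac{11}{3} + 4 R}{6} = \frac{11}{18} + \frac{2 R}{3}$)
$\left(48 + q{\left(-12 \right)}\right) + p = \left(48 + \left(\frac{11}{18} + \frac{2}{3} \left(-12\right)\right)\right) - 222 = \left(48 + \left(\frac{11}{18} - 8\right)\right) - 222 = \left(48 - \frac{133}{18}\right) - 222 = \frac{731}{18} - 222 = - \frac{3265}{18}$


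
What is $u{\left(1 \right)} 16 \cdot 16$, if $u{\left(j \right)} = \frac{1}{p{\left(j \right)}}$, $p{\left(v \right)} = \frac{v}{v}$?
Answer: $256$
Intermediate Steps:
$p{\left(v \right)} = 1$
$u{\left(j \right)} = 1$ ($u{\left(j \right)} = 1^{-1} = 1$)
$u{\left(1 \right)} 16 \cdot 16 = 1 \cdot 16 \cdot 16 = 16 \cdot 16 = 256$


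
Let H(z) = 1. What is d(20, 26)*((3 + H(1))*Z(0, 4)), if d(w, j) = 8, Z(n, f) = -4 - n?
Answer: -128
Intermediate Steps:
d(20, 26)*((3 + H(1))*Z(0, 4)) = 8*((3 + 1)*(-4 - 1*0)) = 8*(4*(-4 + 0)) = 8*(4*(-4)) = 8*(-16) = -128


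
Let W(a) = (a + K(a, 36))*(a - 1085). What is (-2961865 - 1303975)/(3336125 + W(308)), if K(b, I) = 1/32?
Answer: -136506880/99097111 ≈ -1.3775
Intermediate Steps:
K(b, I) = 1/32
W(a) = (-1085 + a)*(1/32 + a) (W(a) = (a + 1/32)*(a - 1085) = (1/32 + a)*(-1085 + a) = (-1085 + a)*(1/32 + a))
(-2961865 - 1303975)/(3336125 + W(308)) = (-2961865 - 1303975)/(3336125 + (-1085/32 + 308**2 - 34719/32*308)) = -4265840/(3336125 + (-1085/32 + 94864 - 2673363/8)) = -4265840/(3336125 - 7658889/32) = -4265840/99097111/32 = -4265840*32/99097111 = -136506880/99097111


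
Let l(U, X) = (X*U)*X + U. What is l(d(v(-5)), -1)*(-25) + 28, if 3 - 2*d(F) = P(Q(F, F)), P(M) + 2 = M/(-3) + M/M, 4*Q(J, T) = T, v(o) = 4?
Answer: -241/3 ≈ -80.333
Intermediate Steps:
Q(J, T) = T/4
P(M) = -1 - M/3 (P(M) = -2 + (M/(-3) + M/M) = -2 + (M*(-⅓) + 1) = -2 + (-M/3 + 1) = -2 + (1 - M/3) = -1 - M/3)
d(F) = 2 + F/24 (d(F) = 3/2 - (-1 - F/12)/2 = 3/2 + (½ + F/24) = 2 + F/24)
l(U, X) = U + U*X² (l(U, X) = (U*X)*X + U = U*X² + U = U + U*X²)
l(d(v(-5)), -1)*(-25) + 28 = ((2 + (1/24)*4)*(1 + (-1)²))*(-25) + 28 = ((2 + ⅙)*(1 + 1))*(-25) + 28 = ((13/6)*2)*(-25) + 28 = (13/3)*(-25) + 28 = -325/3 + 28 = -241/3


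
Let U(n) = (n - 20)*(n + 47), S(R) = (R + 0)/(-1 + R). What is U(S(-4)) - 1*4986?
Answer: -147594/25 ≈ -5903.8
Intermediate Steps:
S(R) = R/(-1 + R)
U(n) = (-20 + n)*(47 + n)
U(S(-4)) - 1*4986 = (-940 + (-4/(-1 - 4))² + 27*(-4/(-1 - 4))) - 1*4986 = (-940 + (-4/(-5))² + 27*(-4/(-5))) - 4986 = (-940 + (-4*(-⅕))² + 27*(-4*(-⅕))) - 4986 = (-940 + (⅘)² + 27*(⅘)) - 4986 = (-940 + 16/25 + 108/5) - 4986 = -22944/25 - 4986 = -147594/25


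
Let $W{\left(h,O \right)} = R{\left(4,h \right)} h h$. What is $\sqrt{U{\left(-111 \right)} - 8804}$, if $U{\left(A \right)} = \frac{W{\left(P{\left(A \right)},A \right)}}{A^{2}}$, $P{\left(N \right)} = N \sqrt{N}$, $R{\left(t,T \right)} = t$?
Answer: $68 i \sqrt{2} \approx 96.167 i$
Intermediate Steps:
$P{\left(N \right)} = N^{\frac{3}{2}}$
$W{\left(h,O \right)} = 4 h^{2}$ ($W{\left(h,O \right)} = 4 h h = 4 h^{2}$)
$U{\left(A \right)} = 4 A$ ($U{\left(A \right)} = \frac{4 \left(A^{\frac{3}{2}}\right)^{2}}{A^{2}} = \frac{4 A^{3}}{A^{2}} = 4 A$)
$\sqrt{U{\left(-111 \right)} - 8804} = \sqrt{4 \left(-111\right) - 8804} = \sqrt{-444 - 8804} = \sqrt{-9248} = 68 i \sqrt{2}$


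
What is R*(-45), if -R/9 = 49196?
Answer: 19924380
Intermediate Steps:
R = -442764 (R = -9*49196 = -442764)
R*(-45) = -442764*(-45) = 19924380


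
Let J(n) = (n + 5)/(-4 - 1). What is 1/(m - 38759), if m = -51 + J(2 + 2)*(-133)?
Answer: -5/192853 ≈ -2.5926e-5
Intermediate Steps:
J(n) = -1 - n/5 (J(n) = (5 + n)/(-5) = (5 + n)*(-⅕) = -1 - n/5)
m = 942/5 (m = -51 + (-1 - (2 + 2)/5)*(-133) = -51 + (-1 - ⅕*4)*(-133) = -51 + (-1 - ⅘)*(-133) = -51 - 9/5*(-133) = -51 + 1197/5 = 942/5 ≈ 188.40)
1/(m - 38759) = 1/(942/5 - 38759) = 1/(-192853/5) = -5/192853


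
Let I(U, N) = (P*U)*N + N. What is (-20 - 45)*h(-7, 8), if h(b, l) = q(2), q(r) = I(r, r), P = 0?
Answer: -130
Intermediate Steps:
I(U, N) = N (I(U, N) = (0*U)*N + N = 0*N + N = 0 + N = N)
q(r) = r
h(b, l) = 2
(-20 - 45)*h(-7, 8) = (-20 - 45)*2 = -65*2 = -130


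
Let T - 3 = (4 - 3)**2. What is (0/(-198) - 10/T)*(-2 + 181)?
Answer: -895/2 ≈ -447.50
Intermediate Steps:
T = 4 (T = 3 + (4 - 3)**2 = 3 + 1**2 = 3 + 1 = 4)
(0/(-198) - 10/T)*(-2 + 181) = (0/(-198) - 10/4)*(-2 + 181) = (0*(-1/198) - 10*1/4)*179 = (0 - 5/2)*179 = -5/2*179 = -895/2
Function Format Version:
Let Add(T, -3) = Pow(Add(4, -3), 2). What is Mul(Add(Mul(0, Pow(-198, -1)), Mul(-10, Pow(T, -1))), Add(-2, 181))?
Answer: Rational(-895, 2) ≈ -447.50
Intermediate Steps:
T = 4 (T = Add(3, Pow(Add(4, -3), 2)) = Add(3, Pow(1, 2)) = Add(3, 1) = 4)
Mul(Add(Mul(0, Pow(-198, -1)), Mul(-10, Pow(T, -1))), Add(-2, 181)) = Mul(Add(Mul(0, Pow(-198, -1)), Mul(-10, Pow(4, -1))), Add(-2, 181)) = Mul(Add(Mul(0, Rational(-1, 198)), Mul(-10, Rational(1, 4))), 179) = Mul(Add(0, Rational(-5, 2)), 179) = Mul(Rational(-5, 2), 179) = Rational(-895, 2)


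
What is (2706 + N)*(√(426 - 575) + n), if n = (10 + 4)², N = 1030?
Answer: 732256 + 3736*I*√149 ≈ 7.3226e+5 + 45604.0*I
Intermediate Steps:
n = 196 (n = 14² = 196)
(2706 + N)*(√(426 - 575) + n) = (2706 + 1030)*(√(426 - 575) + 196) = 3736*(√(-149) + 196) = 3736*(I*√149 + 196) = 3736*(196 + I*√149) = 732256 + 3736*I*√149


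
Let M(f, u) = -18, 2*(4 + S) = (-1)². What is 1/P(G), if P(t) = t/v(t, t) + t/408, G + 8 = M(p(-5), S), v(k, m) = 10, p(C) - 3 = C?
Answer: -1020/2717 ≈ -0.37541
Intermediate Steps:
p(C) = 3 + C
S = -7/2 (S = -4 + (½)*(-1)² = -4 + (½)*1 = -4 + ½ = -7/2 ≈ -3.5000)
G = -26 (G = -8 - 18 = -26)
P(t) = 209*t/2040 (P(t) = t/10 + t/408 = 209*t/2040)
1/P(G) = 1/((209/2040)*(-26)) = 1/(-2717/1020) = -1020/2717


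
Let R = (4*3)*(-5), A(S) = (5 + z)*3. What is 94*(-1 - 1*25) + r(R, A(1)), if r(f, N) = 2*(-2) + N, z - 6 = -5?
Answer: -2430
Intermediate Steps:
z = 1 (z = 6 - 5 = 1)
A(S) = 18 (A(S) = (5 + 1)*3 = 6*3 = 18)
R = -60 (R = 12*(-5) = -60)
r(f, N) = -4 + N
94*(-1 - 1*25) + r(R, A(1)) = 94*(-1 - 1*25) + (-4 + 18) = 94*(-1 - 25) + 14 = 94*(-26) + 14 = -2444 + 14 = -2430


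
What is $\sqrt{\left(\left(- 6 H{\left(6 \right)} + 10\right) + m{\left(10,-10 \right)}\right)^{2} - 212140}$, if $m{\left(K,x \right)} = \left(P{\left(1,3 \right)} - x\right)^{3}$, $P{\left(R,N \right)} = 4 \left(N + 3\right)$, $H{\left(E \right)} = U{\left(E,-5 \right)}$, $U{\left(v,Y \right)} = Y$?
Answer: $2 \sqrt{386934549} \approx 39341.0$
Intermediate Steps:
$H{\left(E \right)} = -5$
$P{\left(R,N \right)} = 12 + 4 N$ ($P{\left(R,N \right)} = 4 \left(3 + N\right) = 12 + 4 N$)
$m{\left(K,x \right)} = \left(24 - x\right)^{3}$ ($m{\left(K,x \right)} = \left(\left(12 + 4 \cdot 3\right) - x\right)^{3} = \left(\left(12 + 12\right) - x\right)^{3} = \left(24 - x\right)^{3}$)
$\sqrt{\left(\left(- 6 H{\left(6 \right)} + 10\right) + m{\left(10,-10 \right)}\right)^{2} - 212140} = \sqrt{\left(\left(\left(-6\right) \left(-5\right) + 10\right) - \left(-24 - 10\right)^{3}\right)^{2} - 212140} = \sqrt{\left(\left(30 + 10\right) - \left(-34\right)^{3}\right)^{2} - 212140} = \sqrt{\left(40 - -39304\right)^{2} - 212140} = \sqrt{\left(40 + 39304\right)^{2} - 212140} = \sqrt{39344^{2} - 212140} = \sqrt{1547950336 - 212140} = \sqrt{1547738196} = 2 \sqrt{386934549}$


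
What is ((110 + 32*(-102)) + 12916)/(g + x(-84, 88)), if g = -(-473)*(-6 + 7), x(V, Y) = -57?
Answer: 4881/208 ≈ 23.466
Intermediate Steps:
g = 473 (g = -(-473) = -43*(-11) = 473)
((110 + 32*(-102)) + 12916)/(g + x(-84, 88)) = ((110 + 32*(-102)) + 12916)/(473 - 57) = ((110 - 3264) + 12916)/416 = (-3154 + 12916)*(1/416) = 9762*(1/416) = 4881/208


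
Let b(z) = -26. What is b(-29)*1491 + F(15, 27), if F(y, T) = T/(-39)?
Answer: -503967/13 ≈ -38767.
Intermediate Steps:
F(y, T) = -T/39 (F(y, T) = T*(-1/39) = -T/39)
b(-29)*1491 + F(15, 27) = -26*1491 - 1/39*27 = -38766 - 9/13 = -503967/13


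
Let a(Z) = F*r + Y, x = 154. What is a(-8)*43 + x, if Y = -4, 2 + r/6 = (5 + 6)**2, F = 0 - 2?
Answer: -61422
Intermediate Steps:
F = -2
r = 714 (r = -12 + 6*(5 + 6)**2 = -12 + 6*11**2 = -12 + 6*121 = -12 + 726 = 714)
a(Z) = -1432 (a(Z) = -2*714 - 4 = -1428 - 4 = -1432)
a(-8)*43 + x = -1432*43 + 154 = -61576 + 154 = -61422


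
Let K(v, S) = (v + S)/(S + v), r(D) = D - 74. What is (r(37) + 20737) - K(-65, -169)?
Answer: 20699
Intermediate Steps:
r(D) = -74 + D
K(v, S) = 1 (K(v, S) = (S + v)/(S + v) = 1)
(r(37) + 20737) - K(-65, -169) = ((-74 + 37) + 20737) - 1*1 = (-37 + 20737) - 1 = 20700 - 1 = 20699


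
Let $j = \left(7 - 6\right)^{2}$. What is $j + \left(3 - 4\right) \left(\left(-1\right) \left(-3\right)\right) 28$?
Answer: $-83$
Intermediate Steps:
$j = 1$ ($j = 1^{2} = 1$)
$j + \left(3 - 4\right) \left(\left(-1\right) \left(-3\right)\right) 28 = 1 + \left(3 - 4\right) \left(\left(-1\right) \left(-3\right)\right) 28 = 1 + \left(-1\right) 3 \cdot 28 = 1 - 84 = -83$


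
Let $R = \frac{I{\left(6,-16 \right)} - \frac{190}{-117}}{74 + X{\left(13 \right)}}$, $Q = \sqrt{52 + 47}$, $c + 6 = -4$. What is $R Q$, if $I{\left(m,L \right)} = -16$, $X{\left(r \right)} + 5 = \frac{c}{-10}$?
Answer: $- \frac{841 \sqrt{11}}{1365} \approx -2.0434$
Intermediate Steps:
$c = -10$ ($c = -6 - 4 = -10$)
$X{\left(r \right)} = -4$ ($X{\left(r \right)} = -5 - \frac{10}{-10} = -5 - -1 = -5 + 1 = -4$)
$Q = 3 \sqrt{11}$ ($Q = \sqrt{99} = 3 \sqrt{11} \approx 9.9499$)
$R = - \frac{841}{4095}$ ($R = \frac{-16 - \frac{190}{-117}}{74 - 4} = \frac{-16 - - \frac{190}{117}}{70} = \left(-16 + \frac{190}{117}\right) \frac{1}{70} = \left(- \frac{1682}{117}\right) \frac{1}{70} = - \frac{841}{4095} \approx -0.20537$)
$R Q = - \frac{841 \cdot 3 \sqrt{11}}{4095} = - \frac{841 \sqrt{11}}{1365}$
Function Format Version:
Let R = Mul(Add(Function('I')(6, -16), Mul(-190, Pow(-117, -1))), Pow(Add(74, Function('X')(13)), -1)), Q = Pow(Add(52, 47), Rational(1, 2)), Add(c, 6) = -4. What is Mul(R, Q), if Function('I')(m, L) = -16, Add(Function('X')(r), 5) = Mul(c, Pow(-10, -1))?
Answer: Mul(Rational(-841, 1365), Pow(11, Rational(1, 2))) ≈ -2.0434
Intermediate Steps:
c = -10 (c = Add(-6, -4) = -10)
Function('X')(r) = -4 (Function('X')(r) = Add(-5, Mul(-10, Pow(-10, -1))) = Add(-5, Mul(-10, Rational(-1, 10))) = Add(-5, 1) = -4)
Q = Mul(3, Pow(11, Rational(1, 2))) (Q = Pow(99, Rational(1, 2)) = Mul(3, Pow(11, Rational(1, 2))) ≈ 9.9499)
R = Rational(-841, 4095) (R = Mul(Add(-16, Mul(-190, Pow(-117, -1))), Pow(Add(74, -4), -1)) = Mul(Add(-16, Mul(-190, Rational(-1, 117))), Pow(70, -1)) = Mul(Add(-16, Rational(190, 117)), Rational(1, 70)) = Mul(Rational(-1682, 117), Rational(1, 70)) = Rational(-841, 4095) ≈ -0.20537)
Mul(R, Q) = Mul(Rational(-841, 4095), Mul(3, Pow(11, Rational(1, 2)))) = Mul(Rational(-841, 1365), Pow(11, Rational(1, 2)))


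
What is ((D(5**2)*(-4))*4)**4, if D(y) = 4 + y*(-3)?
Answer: 1665379926016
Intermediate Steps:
D(y) = 4 - 3*y
((D(5**2)*(-4))*4)**4 = (((4 - 3*5**2)*(-4))*4)**4 = (((4 - 3*25)*(-4))*4)**4 = (((4 - 75)*(-4))*4)**4 = (-71*(-4)*4)**4 = (284*4)**4 = 1136**4 = 1665379926016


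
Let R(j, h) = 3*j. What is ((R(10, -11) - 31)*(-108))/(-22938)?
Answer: -18/3823 ≈ -0.0047083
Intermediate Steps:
((R(10, -11) - 31)*(-108))/(-22938) = ((3*10 - 31)*(-108))/(-22938) = ((30 - 31)*(-108))*(-1/22938) = -1*(-108)*(-1/22938) = 108*(-1/22938) = -18/3823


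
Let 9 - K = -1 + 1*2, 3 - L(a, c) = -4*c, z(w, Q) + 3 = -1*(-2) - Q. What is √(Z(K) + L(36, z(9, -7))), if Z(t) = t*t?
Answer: √91 ≈ 9.5394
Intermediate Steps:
z(w, Q) = -1 - Q (z(w, Q) = -3 + (-1*(-2) - Q) = -3 + (2 - Q) = -1 - Q)
L(a, c) = 3 + 4*c (L(a, c) = 3 - (-4)*c = 3 + 4*c)
K = 8 (K = 9 - (-1 + 1*2) = 9 - (-1 + 2) = 9 - 1*1 = 9 - 1 = 8)
Z(t) = t²
√(Z(K) + L(36, z(9, -7))) = √(8² + (3 + 4*(-1 - 1*(-7)))) = √(64 + (3 + 4*(-1 + 7))) = √(64 + (3 + 4*6)) = √(64 + (3 + 24)) = √(64 + 27) = √91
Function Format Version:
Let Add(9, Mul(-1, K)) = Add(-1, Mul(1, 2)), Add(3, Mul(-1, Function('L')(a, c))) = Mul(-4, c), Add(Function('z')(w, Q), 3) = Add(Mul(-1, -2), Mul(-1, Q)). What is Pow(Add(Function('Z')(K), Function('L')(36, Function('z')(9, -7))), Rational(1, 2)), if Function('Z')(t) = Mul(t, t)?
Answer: Pow(91, Rational(1, 2)) ≈ 9.5394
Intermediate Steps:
Function('z')(w, Q) = Add(-1, Mul(-1, Q)) (Function('z')(w, Q) = Add(-3, Add(Mul(-1, -2), Mul(-1, Q))) = Add(-3, Add(2, Mul(-1, Q))) = Add(-1, Mul(-1, Q)))
Function('L')(a, c) = Add(3, Mul(4, c)) (Function('L')(a, c) = Add(3, Mul(-1, Mul(-4, c))) = Add(3, Mul(4, c)))
K = 8 (K = Add(9, Mul(-1, Add(-1, Mul(1, 2)))) = Add(9, Mul(-1, Add(-1, 2))) = Add(9, Mul(-1, 1)) = Add(9, -1) = 8)
Function('Z')(t) = Pow(t, 2)
Pow(Add(Function('Z')(K), Function('L')(36, Function('z')(9, -7))), Rational(1, 2)) = Pow(Add(Pow(8, 2), Add(3, Mul(4, Add(-1, Mul(-1, -7))))), Rational(1, 2)) = Pow(Add(64, Add(3, Mul(4, Add(-1, 7)))), Rational(1, 2)) = Pow(Add(64, Add(3, Mul(4, 6))), Rational(1, 2)) = Pow(Add(64, Add(3, 24)), Rational(1, 2)) = Pow(Add(64, 27), Rational(1, 2)) = Pow(91, Rational(1, 2))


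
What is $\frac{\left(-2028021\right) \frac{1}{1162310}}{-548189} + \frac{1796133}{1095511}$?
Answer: $\frac{1144436304373980201}{698021876065467490} \approx 1.6395$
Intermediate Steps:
$\frac{\left(-2028021\right) \frac{1}{1162310}}{-548189} + \frac{1796133}{1095511} = \left(-2028021\right) \frac{1}{1162310} \left(- \frac{1}{548189}\right) + 1796133 \cdot \frac{1}{1095511} = \left(- \frac{2028021}{1162310}\right) \left(- \frac{1}{548189}\right) + \frac{1796133}{1095511} = \frac{2028021}{637165556590} + \frac{1796133}{1095511} = \frac{1144436304373980201}{698021876065467490}$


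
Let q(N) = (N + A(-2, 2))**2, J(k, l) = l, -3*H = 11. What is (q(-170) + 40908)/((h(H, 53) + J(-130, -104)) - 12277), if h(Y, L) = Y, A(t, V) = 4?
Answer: -102696/18577 ≈ -5.5281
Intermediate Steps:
H = -11/3 (H = -1/3*11 = -11/3 ≈ -3.6667)
q(N) = (4 + N)**2 (q(N) = (N + 4)**2 = (4 + N)**2)
(q(-170) + 40908)/((h(H, 53) + J(-130, -104)) - 12277) = ((4 - 170)**2 + 40908)/((-11/3 - 104) - 12277) = ((-166)**2 + 40908)/(-323/3 - 12277) = (27556 + 40908)/(-37154/3) = 68464*(-3/37154) = -102696/18577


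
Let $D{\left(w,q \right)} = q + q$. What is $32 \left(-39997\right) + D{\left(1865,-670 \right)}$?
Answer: $-1281244$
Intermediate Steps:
$D{\left(w,q \right)} = 2 q$
$32 \left(-39997\right) + D{\left(1865,-670 \right)} = 32 \left(-39997\right) + 2 \left(-670\right) = -1279904 - 1340 = -1281244$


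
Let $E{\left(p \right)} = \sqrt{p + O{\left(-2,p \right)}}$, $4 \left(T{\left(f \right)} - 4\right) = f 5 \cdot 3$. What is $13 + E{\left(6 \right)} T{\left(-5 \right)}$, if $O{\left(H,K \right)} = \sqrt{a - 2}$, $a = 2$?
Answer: $13 - \frac{59 \sqrt{6}}{4} \approx -23.13$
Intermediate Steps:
$O{\left(H,K \right)} = 0$ ($O{\left(H,K \right)} = \sqrt{2 - 2} = \sqrt{0} = 0$)
$T{\left(f \right)} = 4 + \frac{15 f}{4}$ ($T{\left(f \right)} = 4 + \frac{f 5 \cdot 3}{4} = 4 + \frac{5 f 3}{4} = 4 + \frac{15 f}{4}$)
$E{\left(p \right)} = \sqrt{p}$ ($E{\left(p \right)} = \sqrt{p + 0} = \sqrt{p}$)
$13 + E{\left(6 \right)} T{\left(-5 \right)} = 13 + \sqrt{6} \left(4 + \frac{15}{4} \left(-5\right)\right) = 13 + \sqrt{6} \left(4 - \frac{75}{4}\right) = 13 + \sqrt{6} \left(- \frac{59}{4}\right) = 13 - \frac{59 \sqrt{6}}{4}$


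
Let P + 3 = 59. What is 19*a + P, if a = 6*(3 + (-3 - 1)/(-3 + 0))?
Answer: 550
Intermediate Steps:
P = 56 (P = -3 + 59 = 56)
a = 26 (a = 6*(3 - 4/(-3)) = 6*(3 - 4*(-⅓)) = 6*(3 + 4/3) = 6*(13/3) = 26)
19*a + P = 19*26 + 56 = 494 + 56 = 550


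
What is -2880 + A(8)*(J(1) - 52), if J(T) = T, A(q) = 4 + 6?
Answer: -3390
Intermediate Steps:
A(q) = 10
-2880 + A(8)*(J(1) - 52) = -2880 + 10*(1 - 52) = -2880 + 10*(-51) = -2880 - 510 = -3390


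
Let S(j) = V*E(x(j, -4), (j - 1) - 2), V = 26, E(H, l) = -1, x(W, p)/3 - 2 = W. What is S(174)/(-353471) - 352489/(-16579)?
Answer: 124595070373/5860195709 ≈ 21.261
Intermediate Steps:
x(W, p) = 6 + 3*W
S(j) = -26 (S(j) = 26*(-1) = -26)
S(174)/(-353471) - 352489/(-16579) = -26/(-353471) - 352489/(-16579) = -26*(-1/353471) - 352489*(-1/16579) = 26/353471 + 352489/16579 = 124595070373/5860195709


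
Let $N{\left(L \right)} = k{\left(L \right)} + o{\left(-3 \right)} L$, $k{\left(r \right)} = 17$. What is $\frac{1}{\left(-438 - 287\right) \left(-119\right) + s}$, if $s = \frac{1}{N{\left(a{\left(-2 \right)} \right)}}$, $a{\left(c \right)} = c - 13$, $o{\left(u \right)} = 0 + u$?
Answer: $\frac{62}{5349051} \approx 1.1591 \cdot 10^{-5}$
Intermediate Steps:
$o{\left(u \right)} = u$
$a{\left(c \right)} = -13 + c$
$N{\left(L \right)} = 17 - 3 L$
$s = \frac{1}{62}$ ($s = \frac{1}{17 - 3 \left(-13 - 2\right)} = \frac{1}{17 - -45} = \frac{1}{17 + 45} = \frac{1}{62} \approx 0.016129$)
$\frac{1}{\left(-438 - 287\right) \left(-119\right) + s} = \frac{1}{\left(-438 - 287\right) \left(-119\right) + \frac{1}{62}} = \frac{1}{\left(-725\right) \left(-119\right) + \frac{1}{62}} = \frac{1}{86275 + \frac{1}{62}} = \frac{1}{\frac{5349051}{62}} = \frac{62}{5349051}$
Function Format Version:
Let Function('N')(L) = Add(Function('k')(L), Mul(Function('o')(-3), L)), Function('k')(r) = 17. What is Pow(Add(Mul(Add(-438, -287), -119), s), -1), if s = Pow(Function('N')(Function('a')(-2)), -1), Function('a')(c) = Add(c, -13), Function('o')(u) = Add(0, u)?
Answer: Rational(62, 5349051) ≈ 1.1591e-5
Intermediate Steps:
Function('o')(u) = u
Function('a')(c) = Add(-13, c)
Function('N')(L) = Add(17, Mul(-3, L))
s = Rational(1, 62) (s = Pow(Add(17, Mul(-3, Add(-13, -2))), -1) = Pow(Add(17, Mul(-3, -15)), -1) = Pow(Add(17, 45), -1) = Pow(62, -1) = Rational(1, 62) ≈ 0.016129)
Pow(Add(Mul(Add(-438, -287), -119), s), -1) = Pow(Add(Mul(Add(-438, -287), -119), Rational(1, 62)), -1) = Pow(Add(Mul(-725, -119), Rational(1, 62)), -1) = Pow(Add(86275, Rational(1, 62)), -1) = Pow(Rational(5349051, 62), -1) = Rational(62, 5349051)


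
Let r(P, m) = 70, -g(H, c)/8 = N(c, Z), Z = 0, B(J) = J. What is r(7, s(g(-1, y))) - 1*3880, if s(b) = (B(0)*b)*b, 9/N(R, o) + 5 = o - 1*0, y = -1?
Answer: -3810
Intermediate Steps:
N(R, o) = 9/(-5 + o) (N(R, o) = 9/(-5 + (o - 1*0)) = 9/(-5 + (o + 0)) = 9/(-5 + o))
g(H, c) = 72/5 (g(H, c) = -72/(-5 + 0) = -72/(-5) = -72*(-1)/5 = -8*(-9/5) = 72/5)
s(b) = 0 (s(b) = (0*b)*b = 0*b = 0)
r(7, s(g(-1, y))) - 1*3880 = 70 - 1*3880 = 70 - 3880 = -3810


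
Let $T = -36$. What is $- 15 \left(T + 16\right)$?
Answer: $300$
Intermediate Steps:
$- 15 \left(T + 16\right) = - 15 \left(-36 + 16\right) = \left(-15\right) \left(-20\right) = 300$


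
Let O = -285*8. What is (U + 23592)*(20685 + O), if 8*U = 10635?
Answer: 3669423255/8 ≈ 4.5868e+8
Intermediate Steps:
O = -2280
U = 10635/8 (U = (1/8)*10635 = 10635/8 ≈ 1329.4)
(U + 23592)*(20685 + O) = (10635/8 + 23592)*(20685 - 2280) = (199371/8)*18405 = 3669423255/8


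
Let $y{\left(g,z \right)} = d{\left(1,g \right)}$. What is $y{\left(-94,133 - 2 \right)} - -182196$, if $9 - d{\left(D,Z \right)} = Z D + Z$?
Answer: $182393$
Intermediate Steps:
$d{\left(D,Z \right)} = 9 - Z - D Z$ ($d{\left(D,Z \right)} = 9 - \left(Z D + Z\right) = 9 - \left(D Z + Z\right) = 9 - \left(Z + D Z\right) = 9 - Z - D Z$)
$y{\left(g,z \right)} = 9 - 2 g$ ($y{\left(g,z \right)} = 9 - g - 1 g = 9 - g - g = 9 - 2 g$)
$y{\left(-94,133 - 2 \right)} - -182196 = \left(9 - -188\right) - -182196 = \left(9 + 188\right) + 182196 = 197 + 182196 = 182393$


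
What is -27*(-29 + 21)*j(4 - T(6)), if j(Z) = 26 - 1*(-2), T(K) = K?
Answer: 6048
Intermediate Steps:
j(Z) = 28 (j(Z) = 26 + 2 = 28)
-27*(-29 + 21)*j(4 - T(6)) = -27*(-29 + 21)*28 = -27*(-8)*28 = -(-216)*28 = -1*(-6048) = 6048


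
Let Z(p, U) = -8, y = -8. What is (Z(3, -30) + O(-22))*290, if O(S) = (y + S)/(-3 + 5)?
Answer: -6670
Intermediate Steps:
O(S) = -4 + S/2 (O(S) = (-8 + S)/(-3 + 5) = (-8 + S)/2 = (-8 + S)*(½) = -4 + S/2)
(Z(3, -30) + O(-22))*290 = (-8 + (-4 + (½)*(-22)))*290 = (-8 + (-4 - 11))*290 = (-8 - 15)*290 = -23*290 = -6670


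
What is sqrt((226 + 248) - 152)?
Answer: sqrt(322) ≈ 17.944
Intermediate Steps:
sqrt((226 + 248) - 152) = sqrt(474 - 152) = sqrt(322)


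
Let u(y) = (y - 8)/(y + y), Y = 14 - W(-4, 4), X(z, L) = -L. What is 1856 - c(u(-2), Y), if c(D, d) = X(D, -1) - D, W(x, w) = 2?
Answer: 3715/2 ≈ 1857.5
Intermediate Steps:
Y = 12 (Y = 14 - 1*2 = 14 - 2 = 12)
u(y) = (-8 + y)/(2*y) (u(y) = (-8 + y)/((2*y)) = (-8 + y)*(1/(2*y)) = (-8 + y)/(2*y))
c(D, d) = 1 - D (c(D, d) = -1*(-1) - D = 1 - D)
1856 - c(u(-2), Y) = 1856 - (1 - (-8 - 2)/(2*(-2))) = 1856 - (1 - (-1)*(-10)/(2*2)) = 1856 - (1 - 1*5/2) = 1856 - (1 - 5/2) = 1856 - 1*(-3/2) = 1856 + 3/2 = 3715/2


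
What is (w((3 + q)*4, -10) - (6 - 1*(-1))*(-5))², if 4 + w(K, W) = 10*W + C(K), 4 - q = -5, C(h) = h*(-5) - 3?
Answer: 97344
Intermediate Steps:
C(h) = -3 - 5*h (C(h) = -5*h - 3 = -3 - 5*h)
q = 9 (q = 4 - 1*(-5) = 4 + 5 = 9)
w(K, W) = -7 - 5*K + 10*W (w(K, W) = -4 + (10*W + (-3 - 5*K)) = -4 + (-3 - 5*K + 10*W) = -7 - 5*K + 10*W)
(w((3 + q)*4, -10) - (6 - 1*(-1))*(-5))² = ((-7 - 5*(3 + 9)*4 + 10*(-10)) - (6 - 1*(-1))*(-5))² = ((-7 - 60*4 - 100) - (6 + 1)*(-5))² = ((-7 - 5*48 - 100) - 1*7*(-5))² = ((-7 - 240 - 100) - 7*(-5))² = (-347 + 35)² = (-312)² = 97344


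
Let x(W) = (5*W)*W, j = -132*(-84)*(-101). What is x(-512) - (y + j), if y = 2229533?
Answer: 201075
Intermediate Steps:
j = -1119888 (j = 11088*(-101) = -1119888)
x(W) = 5*W**2
x(-512) - (y + j) = 5*(-512)**2 - (2229533 - 1119888) = 5*262144 - 1*1109645 = 1310720 - 1109645 = 201075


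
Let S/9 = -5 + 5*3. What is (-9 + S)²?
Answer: 6561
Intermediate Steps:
S = 90 (S = 9*(-5 + 5*3) = 9*(-5 + 15) = 9*10 = 90)
(-9 + S)² = (-9 + 90)² = 81² = 6561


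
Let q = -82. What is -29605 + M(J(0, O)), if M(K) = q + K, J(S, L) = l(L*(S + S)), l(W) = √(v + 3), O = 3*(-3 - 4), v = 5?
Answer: -29687 + 2*√2 ≈ -29684.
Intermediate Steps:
O = -21 (O = 3*(-7) = -21)
l(W) = 2*√2 (l(W) = √(5 + 3) = √8 = 2*√2)
J(S, L) = 2*√2
M(K) = -82 + K
-29605 + M(J(0, O)) = -29605 + (-82 + 2*√2) = -29687 + 2*√2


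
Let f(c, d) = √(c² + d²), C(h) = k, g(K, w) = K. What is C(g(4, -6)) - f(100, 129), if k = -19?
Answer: -19 - √26641 ≈ -182.22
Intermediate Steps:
C(h) = -19
C(g(4, -6)) - f(100, 129) = -19 - √(100² + 129²) = -19 - √(10000 + 16641) = -19 - √26641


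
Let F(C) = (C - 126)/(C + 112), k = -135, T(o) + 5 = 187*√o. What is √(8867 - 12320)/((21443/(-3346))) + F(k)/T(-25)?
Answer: -261/4021550 - 48807*I/4021550 - 3346*I*√3453/21443 ≈ -6.49e-5 - 9.1815*I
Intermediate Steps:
T(o) = -5 + 187*√o
F(C) = (-126 + C)/(112 + C)
√(8867 - 12320)/((21443/(-3346))) + F(k)/T(-25) = √(8867 - 12320)/((21443/(-3346))) + ((-126 - 135)/(112 - 135))/(-5 + 187*√(-25)) = √(-3453)/((21443*(-1/3346))) + (-261/(-23))/(-5 + 187*(5*I)) = (I*√3453)/(-21443/3346) + (-1/23*(-261))/(-5 + 935*I) = (I*√3453)*(-3346/21443) + 261*((-5 - 935*I)/874250)/23 = -3346*I*√3453/21443 + 261*(-5 - 935*I)/20107750 = 261*(-5 - 935*I)/20107750 - 3346*I*√3453/21443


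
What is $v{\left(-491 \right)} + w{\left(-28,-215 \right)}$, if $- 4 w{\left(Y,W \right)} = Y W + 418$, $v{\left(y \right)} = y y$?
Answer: $\frac{478943}{2} \approx 2.3947 \cdot 10^{5}$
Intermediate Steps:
$v{\left(y \right)} = y^{2}$
$w{\left(Y,W \right)} = - \frac{209}{2} - \frac{W Y}{4}$ ($w{\left(Y,W \right)} = - \frac{Y W + 418}{4} = - \frac{W Y + 418}{4} = - \frac{418 + W Y}{4} = - \frac{209}{2} - \frac{W Y}{4}$)
$v{\left(-491 \right)} + w{\left(-28,-215 \right)} = \left(-491\right)^{2} - \left(\frac{209}{2} - -1505\right) = 241081 - \frac{3219}{2} = \frac{478943}{2}$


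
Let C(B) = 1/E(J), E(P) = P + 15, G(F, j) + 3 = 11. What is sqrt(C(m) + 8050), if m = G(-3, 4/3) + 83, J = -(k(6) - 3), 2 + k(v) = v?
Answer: sqrt(1577814)/14 ≈ 89.722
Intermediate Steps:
k(v) = -2 + v
G(F, j) = 8 (G(F, j) = -3 + 11 = 8)
J = -1 (J = -((-2 + 6) - 3) = -(4 - 3) = -1*1 = -1)
m = 91 (m = 8 + 83 = 91)
E(P) = 15 + P
C(B) = 1/14 (C(B) = 1/(15 - 1) = 1/14)
sqrt(C(m) + 8050) = sqrt(1/14 + 8050) = sqrt(112701/14) = sqrt(1577814)/14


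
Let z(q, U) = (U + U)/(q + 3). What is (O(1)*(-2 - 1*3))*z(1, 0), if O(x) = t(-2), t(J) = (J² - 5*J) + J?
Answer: 0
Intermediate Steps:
t(J) = J² - 4*J
z(q, U) = 2*U/(3 + q) (z(q, U) = (2*U)/(3 + q) = 2*U/(3 + q))
O(x) = 12 (O(x) = -2*(-4 - 2) = -2*(-6) = 12)
(O(1)*(-2 - 1*3))*z(1, 0) = (12*(-2 - 1*3))*(2*0/(3 + 1)) = (12*(-2 - 3))*(2*0/4) = (12*(-5))*(2*0*(¼)) = -60*0 = 0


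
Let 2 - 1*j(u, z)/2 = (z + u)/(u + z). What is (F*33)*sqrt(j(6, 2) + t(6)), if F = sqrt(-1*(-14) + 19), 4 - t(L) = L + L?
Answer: 99*I*sqrt(22) ≈ 464.35*I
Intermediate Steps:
j(u, z) = 2 (j(u, z) = 4 - 2*(z + u)/(u + z) = 4 - 2*(u + z)/(u + z) = 4 - 2*1 = 4 - 2 = 2)
t(L) = 4 - 2*L (t(L) = 4 - (L + L) = 4 - 2*L)
F = sqrt(33) (F = sqrt(14 + 19) = sqrt(33) ≈ 5.7446)
(F*33)*sqrt(j(6, 2) + t(6)) = (sqrt(33)*33)*sqrt(2 + (4 - 2*6)) = (33*sqrt(33))*sqrt(2 + (4 - 12)) = (33*sqrt(33))*sqrt(2 - 8) = (33*sqrt(33))*sqrt(-6) = (33*sqrt(33))*(I*sqrt(6)) = 99*I*sqrt(22)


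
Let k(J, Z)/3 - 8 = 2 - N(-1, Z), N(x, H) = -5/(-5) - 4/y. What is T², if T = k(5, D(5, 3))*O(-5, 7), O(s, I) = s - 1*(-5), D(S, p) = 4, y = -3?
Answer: 0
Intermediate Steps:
O(s, I) = 5 + s (O(s, I) = s + 5 = 5 + s)
N(x, H) = 7/3 (N(x, H) = -5/(-5) - 4/(-3) = -5*(-⅕) - 4*(-⅓) = 1 + 4/3 = 7/3)
k(J, Z) = 23 (k(J, Z) = 24 + 3*(2 - 1*7/3) = 24 + 3*(2 - 7/3) = 24 + 3*(-⅓) = 24 - 1 = 23)
T = 0 (T = 23*(5 - 5) = 23*0 = 0)
T² = 0² = 0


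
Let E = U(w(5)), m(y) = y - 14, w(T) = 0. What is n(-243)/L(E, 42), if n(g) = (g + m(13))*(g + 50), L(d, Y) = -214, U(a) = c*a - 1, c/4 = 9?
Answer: -23546/107 ≈ -220.06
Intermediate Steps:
c = 36 (c = 4*9 = 36)
m(y) = -14 + y
U(a) = -1 + 36*a (U(a) = 36*a - 1 = -1 + 36*a)
E = -1 (E = -1 + 36*0 = -1 + 0 = -1)
n(g) = (-1 + g)*(50 + g) (n(g) = (g + (-14 + 13))*(g + 50) = (g - 1)*(50 + g) = (-1 + g)*(50 + g))
n(-243)/L(E, 42) = (-50 + (-243)² + 49*(-243))/(-214) = (-50 + 59049 - 11907)*(-1/214) = 47092*(-1/214) = -23546/107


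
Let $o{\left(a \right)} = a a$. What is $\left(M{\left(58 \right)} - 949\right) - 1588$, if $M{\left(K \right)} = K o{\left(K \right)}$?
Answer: $192575$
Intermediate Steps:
$o{\left(a \right)} = a^{2}$
$M{\left(K \right)} = K^{3}$ ($M{\left(K \right)} = K K^{2} = K^{3}$)
$\left(M{\left(58 \right)} - 949\right) - 1588 = \left(58^{3} - 949\right) - 1588 = \left(195112 - 949\right) - 1588 = 194163 - 1588 = 192575$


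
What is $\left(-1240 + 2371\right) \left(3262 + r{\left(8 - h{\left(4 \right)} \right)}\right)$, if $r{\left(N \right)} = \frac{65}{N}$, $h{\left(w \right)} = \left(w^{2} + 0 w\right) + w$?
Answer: $\frac{14732783}{4} \approx 3.6832 \cdot 10^{6}$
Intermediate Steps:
$h{\left(w \right)} = w + w^{2}$ ($h{\left(w \right)} = \left(w^{2} + 0\right) + w = w^{2} + w = w + w^{2}$)
$\left(-1240 + 2371\right) \left(3262 + r{\left(8 - h{\left(4 \right)} \right)}\right) = \left(-1240 + 2371\right) \left(3262 + \frac{65}{8 - 4 \left(1 + 4\right)}\right) = 1131 \left(3262 + \frac{65}{8 - 4 \cdot 5}\right) = 1131 \left(3262 + \frac{65}{8 - 20}\right) = 1131 \left(3262 + \frac{65}{-12}\right) = 1131 \left(3262 + 65 \left(- \frac{1}{12}\right)\right) = 1131 \left(3262 - \frac{65}{12}\right) = 1131 \cdot \frac{39079}{12} = \frac{14732783}{4}$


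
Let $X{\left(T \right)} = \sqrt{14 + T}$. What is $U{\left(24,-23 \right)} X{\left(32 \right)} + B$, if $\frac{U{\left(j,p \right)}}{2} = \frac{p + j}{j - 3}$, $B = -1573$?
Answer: $-1573 + \frac{2 \sqrt{46}}{21} \approx -1572.4$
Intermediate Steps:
$U{\left(j,p \right)} = \frac{2 \left(j + p\right)}{-3 + j}$ ($U{\left(j,p \right)} = 2 \frac{p + j}{j - 3} = 2 \frac{j + p}{-3 + j} = \frac{2 \left(j + p\right)}{-3 + j}$)
$U{\left(24,-23 \right)} X{\left(32 \right)} + B = \frac{2 \left(24 - 23\right)}{-3 + 24} \sqrt{14 + 32} - 1573 = 2 \cdot \frac{1}{21} \cdot 1 \sqrt{46} - 1573 = \frac{2 \sqrt{46}}{21} - 1573 = -1573 + \frac{2 \sqrt{46}}{21}$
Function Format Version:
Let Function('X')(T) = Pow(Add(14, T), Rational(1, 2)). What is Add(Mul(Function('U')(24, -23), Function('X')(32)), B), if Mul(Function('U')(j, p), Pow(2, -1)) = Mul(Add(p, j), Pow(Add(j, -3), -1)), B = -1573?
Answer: Add(-1573, Mul(Rational(2, 21), Pow(46, Rational(1, 2)))) ≈ -1572.4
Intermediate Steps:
Function('U')(j, p) = Mul(2, Pow(Add(-3, j), -1), Add(j, p)) (Function('U')(j, p) = Mul(2, Mul(Add(p, j), Pow(Add(j, -3), -1))) = Mul(2, Mul(Add(j, p), Pow(Add(-3, j), -1))) = Mul(2, Mul(Pow(Add(-3, j), -1), Add(j, p))) = Mul(2, Pow(Add(-3, j), -1), Add(j, p)))
Add(Mul(Function('U')(24, -23), Function('X')(32)), B) = Add(Mul(Mul(2, Pow(Add(-3, 24), -1), Add(24, -23)), Pow(Add(14, 32), Rational(1, 2))), -1573) = Add(Mul(Mul(2, Pow(21, -1), 1), Pow(46, Rational(1, 2))), -1573) = Add(Mul(Mul(2, Rational(1, 21), 1), Pow(46, Rational(1, 2))), -1573) = Add(Mul(Rational(2, 21), Pow(46, Rational(1, 2))), -1573) = Add(-1573, Mul(Rational(2, 21), Pow(46, Rational(1, 2))))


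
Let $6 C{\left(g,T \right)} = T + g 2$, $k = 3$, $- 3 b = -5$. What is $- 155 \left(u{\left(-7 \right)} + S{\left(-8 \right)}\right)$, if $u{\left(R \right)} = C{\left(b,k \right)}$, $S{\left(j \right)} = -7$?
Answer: $\frac{16585}{18} \approx 921.39$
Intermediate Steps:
$b = \frac{5}{3}$ ($b = \left(- \frac{1}{3}\right) \left(-5\right) = \frac{5}{3} \approx 1.6667$)
$C{\left(g,T \right)} = \frac{g}{3} + \frac{T}{6}$ ($C{\left(g,T \right)} = \frac{T + g 2}{6} = \frac{T + 2 g}{6} = \frac{g}{3} + \frac{T}{6}$)
$u{\left(R \right)} = \frac{19}{18}$ ($u{\left(R \right)} = \frac{1}{3} \cdot \frac{5}{3} + \frac{1}{6} \cdot 3 = \frac{5}{9} + \frac{1}{2} = \frac{19}{18}$)
$- 155 \left(u{\left(-7 \right)} + S{\left(-8 \right)}\right) = - 155 \left(\frac{19}{18} - 7\right) = \left(-155\right) \left(- \frac{107}{18}\right) = \frac{16585}{18}$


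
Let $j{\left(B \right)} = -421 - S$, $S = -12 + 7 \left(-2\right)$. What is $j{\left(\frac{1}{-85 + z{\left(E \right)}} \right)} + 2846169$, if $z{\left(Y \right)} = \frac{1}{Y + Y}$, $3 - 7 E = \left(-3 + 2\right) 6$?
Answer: $2845774$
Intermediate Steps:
$E = \frac{9}{7}$ ($E = \frac{3}{7} - \frac{\left(-3 + 2\right) 6}{7} = \frac{3}{7} - \frac{\left(-1\right) 6}{7} = \frac{3}{7} - - \frac{6}{7} = \frac{3}{7} + \frac{6}{7} = \frac{9}{7} \approx 1.2857$)
$S = -26$ ($S = -12 - 14 = -26$)
$z{\left(Y \right)} = \frac{1}{2 Y}$
$j{\left(B \right)} = -395$ ($j{\left(B \right)} = -421 - -26 = -421 + 26 = -395$)
$j{\left(\frac{1}{-85 + z{\left(E \right)}} \right)} + 2846169 = -395 + 2846169 = 2845774$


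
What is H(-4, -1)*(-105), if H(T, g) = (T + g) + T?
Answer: 945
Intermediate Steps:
H(T, g) = g + 2*T
H(-4, -1)*(-105) = (-1 + 2*(-4))*(-105) = (-1 - 8)*(-105) = -9*(-105) = 945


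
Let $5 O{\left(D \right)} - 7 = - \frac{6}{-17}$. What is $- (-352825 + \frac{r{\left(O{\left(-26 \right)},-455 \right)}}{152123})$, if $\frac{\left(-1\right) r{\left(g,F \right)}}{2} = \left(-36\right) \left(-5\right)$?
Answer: $\frac{53672797835}{152123} \approx 3.5283 \cdot 10^{5}$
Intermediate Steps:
$O{\left(D \right)} = \frac{25}{17}$ ($O{\left(D \right)} = \frac{7}{5} + \frac{\left(-6\right) \frac{1}{-17}}{5} = \frac{7}{5} + \frac{\left(-6\right) \left(- \frac{1}{17}\right)}{5} = \frac{7}{5} + \frac{1}{5} \cdot \frac{6}{17} = \frac{7}{5} + \frac{6}{85} = \frac{25}{17}$)
$r{\left(g,F \right)} = -360$ ($r{\left(g,F \right)} = - 2 \left(\left(-36\right) \left(-5\right)\right) = \left(-2\right) 180 = -360$)
$- (-352825 + \frac{r{\left(O{\left(-26 \right)},-455 \right)}}{152123}) = - (-352825 - \frac{360}{152123}) = \left(-1\right) \left(- \frac{53672797835}{152123}\right) = \frac{53672797835}{152123}$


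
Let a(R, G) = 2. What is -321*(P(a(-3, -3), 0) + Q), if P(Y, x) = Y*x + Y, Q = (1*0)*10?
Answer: -642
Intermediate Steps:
Q = 0 (Q = 0*10 = 0)
P(Y, x) = Y + Y*x
-321*(P(a(-3, -3), 0) + Q) = -321*(2*(1 + 0) + 0) = -321*(2*1 + 0) = -321*(2 + 0) = -321*2 = -642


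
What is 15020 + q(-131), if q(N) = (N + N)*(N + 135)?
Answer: 13972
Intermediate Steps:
q(N) = 2*N*(135 + N) (q(N) = (2*N)*(135 + N) = 2*N*(135 + N))
15020 + q(-131) = 15020 + 2*(-131)*(135 - 131) = 15020 + 2*(-131)*4 = 15020 - 1048 = 13972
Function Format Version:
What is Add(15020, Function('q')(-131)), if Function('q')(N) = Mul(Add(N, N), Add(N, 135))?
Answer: 13972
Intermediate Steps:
Function('q')(N) = Mul(2, N, Add(135, N)) (Function('q')(N) = Mul(Mul(2, N), Add(135, N)) = Mul(2, N, Add(135, N)))
Add(15020, Function('q')(-131)) = Add(15020, Mul(2, -131, Add(135, -131))) = Add(15020, Mul(2, -131, 4)) = Add(15020, -1048) = 13972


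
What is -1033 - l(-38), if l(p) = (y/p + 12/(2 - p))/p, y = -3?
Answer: -1864547/1805 ≈ -1033.0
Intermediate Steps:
l(p) = (-3/p + 12/(2 - p))/p
-1033 - l(-38) = -1033 - 3*(2 - 5*(-38))/((-38)²*(-2 - 38)) = -1033 - 3*(2 + 190)/(1444*(-40)) = -1033 - 3*(-1)*192/(1444*40) = -1033 - 1*(-18/1805) = -1033 + 18/1805 = -1864547/1805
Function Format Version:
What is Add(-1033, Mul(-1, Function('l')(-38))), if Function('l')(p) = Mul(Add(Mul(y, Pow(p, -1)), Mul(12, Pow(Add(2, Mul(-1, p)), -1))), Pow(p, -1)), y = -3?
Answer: Rational(-1864547, 1805) ≈ -1033.0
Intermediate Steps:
Function('l')(p) = Mul(Pow(p, -1), Add(Mul(-3, Pow(p, -1)), Mul(12, Pow(Add(2, Mul(-1, p)), -1)))) (Function('l')(p) = Mul(Add(Mul(-3, Pow(p, -1)), Mul(12, Pow(Add(2, Mul(-1, p)), -1))), Pow(p, -1)) = Mul(Pow(p, -1), Add(Mul(-3, Pow(p, -1)), Mul(12, Pow(Add(2, Mul(-1, p)), -1)))))
Add(-1033, Mul(-1, Function('l')(-38))) = Add(-1033, Mul(-1, Mul(3, Pow(-38, -2), Pow(Add(-2, -38), -1), Add(2, Mul(-5, -38))))) = Add(-1033, Mul(-1, Mul(3, Rational(1, 1444), Pow(-40, -1), Add(2, 190)))) = Add(-1033, Mul(-1, Mul(3, Rational(1, 1444), Rational(-1, 40), 192))) = Add(-1033, Mul(-1, Rational(-18, 1805))) = Add(-1033, Rational(18, 1805)) = Rational(-1864547, 1805)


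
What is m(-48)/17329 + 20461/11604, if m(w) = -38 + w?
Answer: 8222575/4676412 ≈ 1.7583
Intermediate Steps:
m(-48)/17329 + 20461/11604 = (-38 - 48)/17329 + 20461/11604 = -86*1/17329 + 20461*(1/11604) = -2/403 + 20461/11604 = 8222575/4676412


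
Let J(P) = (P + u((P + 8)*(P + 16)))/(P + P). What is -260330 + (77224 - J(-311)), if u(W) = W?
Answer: -56901429/311 ≈ -1.8296e+5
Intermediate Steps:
J(P) = (P + (8 + P)*(16 + P))/(2*P) (J(P) = (P + (P + 8)*(P + 16))/(P + P) = (P + (8 + P)*(16 + P))/((2*P)) = (P + (8 + P)*(16 + P))*(1/(2*P)) = (P + (8 + P)*(16 + P))/(2*P))
-260330 + (77224 - J(-311)) = -260330 + (77224 - (25/2 + (½)*(-311) + 64/(-311))) = -260330 + (77224 - (25/2 - 311/2 + 64*(-1/311))) = -260330 + (77224 - (25/2 - 311/2 - 64/311)) = -260330 + (77224 - 1*(-44537/311)) = -260330 + (77224 + 44537/311) = -260330 + 24061201/311 = -56901429/311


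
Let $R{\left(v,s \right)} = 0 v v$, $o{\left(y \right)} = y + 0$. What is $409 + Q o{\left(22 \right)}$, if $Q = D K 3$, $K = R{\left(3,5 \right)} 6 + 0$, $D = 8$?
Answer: $409$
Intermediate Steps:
$o{\left(y \right)} = y$
$R{\left(v,s \right)} = 0$ ($R{\left(v,s \right)} = 0 v = 0$)
$K = 0$ ($K = 0 \cdot 6 + 0 = 0 + 0 = 0$)
$Q = 0$ ($Q = 8 \cdot 0 \cdot 3 = 0 \cdot 3 = 0$)
$409 + Q o{\left(22 \right)} = 409 + 0 \cdot 22 = 409 + 0 = 409$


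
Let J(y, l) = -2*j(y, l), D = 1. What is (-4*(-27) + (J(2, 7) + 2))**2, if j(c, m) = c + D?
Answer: 10816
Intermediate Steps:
j(c, m) = 1 + c (j(c, m) = c + 1 = 1 + c)
J(y, l) = -2 - 2*y (J(y, l) = -2*(1 + y) = -2 - 2*y)
(-4*(-27) + (J(2, 7) + 2))**2 = (-4*(-27) + ((-2 - 2*2) + 2))**2 = (108 + ((-2 - 4) + 2))**2 = (108 + (-6 + 2))**2 = (108 - 4)**2 = 104**2 = 10816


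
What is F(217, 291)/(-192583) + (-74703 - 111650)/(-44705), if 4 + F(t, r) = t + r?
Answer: 35865888479/8609423015 ≈ 4.1659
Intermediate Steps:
F(t, r) = -4 + r + t (F(t, r) = -4 + (t + r) = -4 + (r + t) = -4 + r + t)
F(217, 291)/(-192583) + (-74703 - 111650)/(-44705) = (-4 + 291 + 217)/(-192583) + (-74703 - 111650)/(-44705) = 504*(-1/192583) - 186353*(-1/44705) = -504/192583 + 186353/44705 = 35865888479/8609423015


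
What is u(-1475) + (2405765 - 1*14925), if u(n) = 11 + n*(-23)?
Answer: 2424776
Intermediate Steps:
u(n) = 11 - 23*n
u(-1475) + (2405765 - 1*14925) = (11 - 23*(-1475)) + (2405765 - 1*14925) = (11 + 33925) + (2405765 - 14925) = 33936 + 2390840 = 2424776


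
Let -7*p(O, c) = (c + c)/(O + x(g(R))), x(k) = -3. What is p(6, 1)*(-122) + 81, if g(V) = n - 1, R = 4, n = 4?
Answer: 1945/21 ≈ 92.619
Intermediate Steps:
g(V) = 3 (g(V) = 4 - 1 = 3)
p(O, c) = -2*c/(7*(-3 + O)) (p(O, c) = -(c + c)/(7*(O - 3)) = -2*c/(7*(-3 + O)))
p(6, 1)*(-122) + 81 = -2*1/(-21 + 7*6)*(-122) + 81 = -2*1/(-21 + 42)*(-122) + 81 = -2*1/21*(-122) + 81 = -2*1*1/21*(-122) + 81 = -2/21*(-122) + 81 = 244/21 + 81 = 1945/21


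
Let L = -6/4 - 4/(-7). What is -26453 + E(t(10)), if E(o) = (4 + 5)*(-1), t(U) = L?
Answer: -26462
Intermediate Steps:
L = -13/14 (L = -6*¼ - 4*(-⅐) = -3/2 + 4/7 = -13/14 ≈ -0.92857)
t(U) = -13/14
E(o) = -9 (E(o) = 9*(-1) = -9)
-26453 + E(t(10)) = -26453 - 9 = -26462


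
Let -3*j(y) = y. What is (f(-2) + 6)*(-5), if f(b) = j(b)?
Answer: -100/3 ≈ -33.333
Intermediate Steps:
j(y) = -y/3
f(b) = -b/3
(f(-2) + 6)*(-5) = (-1/3*(-2) + 6)*(-5) = (2/3 + 6)*(-5) = (20/3)*(-5) = -100/3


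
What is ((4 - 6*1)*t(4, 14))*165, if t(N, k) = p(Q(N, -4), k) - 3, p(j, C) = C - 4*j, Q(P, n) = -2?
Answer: -6270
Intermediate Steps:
t(N, k) = 5 + k (t(N, k) = (k - 4*(-2)) - 3 = (k + 8) - 3 = (8 + k) - 3 = 5 + k)
((4 - 6*1)*t(4, 14))*165 = ((4 - 6*1)*(5 + 14))*165 = ((4 - 6)*19)*165 = -2*19*165 = -38*165 = -6270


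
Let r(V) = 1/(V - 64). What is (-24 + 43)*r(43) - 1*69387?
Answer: -1457146/21 ≈ -69388.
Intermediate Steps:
r(V) = 1/(-64 + V)
(-24 + 43)*r(43) - 1*69387 = (-24 + 43)/(-64 + 43) - 1*69387 = 19/(-21) - 69387 = 19*(-1/21) - 69387 = -19/21 - 69387 = -1457146/21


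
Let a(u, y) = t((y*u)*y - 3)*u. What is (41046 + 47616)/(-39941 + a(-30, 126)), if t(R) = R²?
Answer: -88662/6805364922611 ≈ -1.3028e-8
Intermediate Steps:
a(u, y) = u*(-3 + u*y²)² (a(u, y) = ((y*u)*y - 3)²*u = ((u*y)*y - 3)²*u = (u*y² - 3)²*u = (-3 + u*y²)²*u = u*(-3 + u*y²)²)
(41046 + 47616)/(-39941 + a(-30, 126)) = (41046 + 47616)/(-39941 - 30*(-3 - 30*126²)²) = 88662/(-39941 - 30*(-3 - 30*15876)²) = 88662/(-39941 - 30*(-3 - 476280)²) = 88662/(-39941 - 30*(-476283)²) = 88662/(-39941 - 30*226845496089) = 88662/(-39941 - 6805364882670) = 88662/(-6805364922611) = 88662*(-1/6805364922611) = -88662/6805364922611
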